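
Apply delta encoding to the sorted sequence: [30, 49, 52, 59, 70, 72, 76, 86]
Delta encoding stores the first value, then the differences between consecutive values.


First value: 30
Deltas:
  49 - 30 = 19
  52 - 49 = 3
  59 - 52 = 7
  70 - 59 = 11
  72 - 70 = 2
  76 - 72 = 4
  86 - 76 = 10


Delta encoded: [30, 19, 3, 7, 11, 2, 4, 10]


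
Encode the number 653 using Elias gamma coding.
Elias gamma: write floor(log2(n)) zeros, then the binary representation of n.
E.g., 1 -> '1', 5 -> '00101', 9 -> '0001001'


num_bits = floor(log2(653)) + 1 = 10
leading_zeros = num_bits - 1 = 9
binary(653) = 1010001101

Elias gamma(653) = '000000000' + '1010001101' = 0000000001010001101 (19 bits)


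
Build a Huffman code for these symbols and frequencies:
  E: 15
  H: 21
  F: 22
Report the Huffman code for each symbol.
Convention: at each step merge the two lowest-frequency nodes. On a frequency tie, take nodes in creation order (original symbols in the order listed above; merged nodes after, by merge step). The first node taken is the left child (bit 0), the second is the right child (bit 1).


Huffman tree construction:
Step 1: Merge E(15) + H(21) = 36
Step 2: Merge F(22) + (E+H)(36) = 58
Read each symbol's code off the tree from the root (left child = 0, right child = 1).

Codes:
  E: 10 (length 2)
  H: 11 (length 2)
  F: 0 (length 1)
Average code length: 94/58 = 1.6207 bits/symbol


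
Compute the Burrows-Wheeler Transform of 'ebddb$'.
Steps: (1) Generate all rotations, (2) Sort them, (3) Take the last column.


Rotations (sorted):
  0: $ebddb -> last char: b
  1: b$ebdd -> last char: d
  2: bddb$e -> last char: e
  3: db$ebd -> last char: d
  4: ddb$eb -> last char: b
  5: ebddb$ -> last char: $


BWT = bdedb$


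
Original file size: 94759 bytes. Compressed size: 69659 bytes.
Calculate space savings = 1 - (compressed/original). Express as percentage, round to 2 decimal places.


ratio = compressed/original = 69659/94759 = 0.735118
savings = 1 - ratio = 1 - 0.735118 = 0.264882
as a percentage: 0.264882 * 100 = 26.49%

Space savings = 1 - 69659/94759 = 26.49%


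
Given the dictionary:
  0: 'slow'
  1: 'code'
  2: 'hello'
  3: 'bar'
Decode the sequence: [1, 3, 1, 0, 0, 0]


Look up each index in the dictionary:
  1 -> 'code'
  3 -> 'bar'
  1 -> 'code'
  0 -> 'slow'
  0 -> 'slow'
  0 -> 'slow'

Decoded: "code bar code slow slow slow"


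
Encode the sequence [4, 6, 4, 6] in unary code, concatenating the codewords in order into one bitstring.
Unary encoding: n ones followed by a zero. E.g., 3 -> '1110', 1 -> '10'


Encode each number as n ones followed by a terminating 0:
  4 -> 11110 (5 bits)
  6 -> 1111110 (7 bits)
  4 -> 11110 (5 bits)
  6 -> 1111110 (7 bits)
Total length = 5 + 7 + 5 + 7 = 24 bits.

Unary([4, 6, 4, 6]) = 111101111110111101111110 (24 bits)


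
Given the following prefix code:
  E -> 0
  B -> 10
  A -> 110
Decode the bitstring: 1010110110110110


Decoding step by step:
Bits 10 -> B
Bits 10 -> B
Bits 110 -> A
Bits 110 -> A
Bits 110 -> A
Bits 110 -> A


Decoded message: BBAAAA


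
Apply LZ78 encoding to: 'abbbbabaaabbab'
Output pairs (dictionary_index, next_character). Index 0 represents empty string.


LZ78 encoding steps:
Dictionary: {0: ''}
Step 1: w='' (idx 0), next='a' -> output (0, 'a'), add 'a' as idx 1
Step 2: w='' (idx 0), next='b' -> output (0, 'b'), add 'b' as idx 2
Step 3: w='b' (idx 2), next='b' -> output (2, 'b'), add 'bb' as idx 3
Step 4: w='b' (idx 2), next='a' -> output (2, 'a'), add 'ba' as idx 4
Step 5: w='ba' (idx 4), next='a' -> output (4, 'a'), add 'baa' as idx 5
Step 6: w='a' (idx 1), next='b' -> output (1, 'b'), add 'ab' as idx 6
Step 7: w='ba' (idx 4), next='b' -> output (4, 'b'), add 'bab' as idx 7


Encoded: [(0, 'a'), (0, 'b'), (2, 'b'), (2, 'a'), (4, 'a'), (1, 'b'), (4, 'b')]


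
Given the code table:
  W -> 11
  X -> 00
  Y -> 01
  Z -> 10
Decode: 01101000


Decoding:
01 -> Y
10 -> Z
10 -> Z
00 -> X


Result: YZZX


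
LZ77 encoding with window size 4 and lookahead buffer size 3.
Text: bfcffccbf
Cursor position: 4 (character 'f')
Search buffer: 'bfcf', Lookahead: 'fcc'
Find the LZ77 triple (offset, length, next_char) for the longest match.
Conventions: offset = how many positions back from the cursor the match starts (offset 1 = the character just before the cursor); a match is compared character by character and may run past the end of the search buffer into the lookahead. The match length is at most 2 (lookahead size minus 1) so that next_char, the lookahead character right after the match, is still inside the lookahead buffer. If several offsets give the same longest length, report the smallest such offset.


Try each offset into the search buffer:
  offset=1 (pos 3, char 'f'): match length 1
  offset=2 (pos 2, char 'c'): match length 0
  offset=3 (pos 1, char 'f'): match length 2
  offset=4 (pos 0, char 'b'): match length 0
Longest match has length 2 at offset 3.
next_char = character at position 4 + 2 = 6 -> 'c'

Best match: offset=3, length=2 (matching 'fc' starting at position 1)
LZ77 triple: (3, 2, 'c')


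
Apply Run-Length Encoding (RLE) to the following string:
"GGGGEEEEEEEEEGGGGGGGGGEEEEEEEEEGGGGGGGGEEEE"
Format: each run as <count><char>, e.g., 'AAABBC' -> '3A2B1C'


Scanning runs left to right:
  i=0: run of 'G' x 4 -> '4G'
  i=4: run of 'E' x 9 -> '9E'
  i=13: run of 'G' x 9 -> '9G'
  i=22: run of 'E' x 9 -> '9E'
  i=31: run of 'G' x 8 -> '8G'
  i=39: run of 'E' x 4 -> '4E'

RLE = 4G9E9G9E8G4E


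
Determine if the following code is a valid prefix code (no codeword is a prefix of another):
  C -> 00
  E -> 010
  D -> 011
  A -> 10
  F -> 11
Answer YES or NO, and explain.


Checking each pair (does one codeword prefix another?):
  C='00' vs E='010': no prefix
  C='00' vs D='011': no prefix
  C='00' vs A='10': no prefix
  C='00' vs F='11': no prefix
  E='010' vs C='00': no prefix
  E='010' vs D='011': no prefix
  E='010' vs A='10': no prefix
  E='010' vs F='11': no prefix
  D='011' vs C='00': no prefix
  D='011' vs E='010': no prefix
  D='011' vs A='10': no prefix
  D='011' vs F='11': no prefix
  A='10' vs C='00': no prefix
  A='10' vs E='010': no prefix
  A='10' vs D='011': no prefix
  A='10' vs F='11': no prefix
  F='11' vs C='00': no prefix
  F='11' vs E='010': no prefix
  F='11' vs D='011': no prefix
  F='11' vs A='10': no prefix
No violation found over all pairs.

YES -- this is a valid prefix code. No codeword is a prefix of any other codeword.


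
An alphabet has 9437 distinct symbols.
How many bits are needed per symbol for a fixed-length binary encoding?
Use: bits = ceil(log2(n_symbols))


log2(9437) = 13.2041
Bracket: 2^13 = 8192 < 9437 <= 2^14 = 16384
So ceil(log2(9437)) = 14

bits = ceil(log2(9437)) = ceil(13.2041) = 14 bits


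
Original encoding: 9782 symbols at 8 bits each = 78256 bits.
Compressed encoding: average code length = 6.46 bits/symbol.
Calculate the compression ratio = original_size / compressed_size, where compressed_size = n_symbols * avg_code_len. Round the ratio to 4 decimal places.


original_size = n_symbols * orig_bits = 9782 * 8 = 78256 bits
compressed_size = n_symbols * avg_code_len = 9782 * 6.46 = 63191.72 bits
ratio = original_size / compressed_size = 78256 / 63191.72 = 1.2384

Compression ratio = 1.2384


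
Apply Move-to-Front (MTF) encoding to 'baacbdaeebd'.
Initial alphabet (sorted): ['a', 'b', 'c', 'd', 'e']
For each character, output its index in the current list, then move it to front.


MTF encoding:
'b': index 1 in ['a', 'b', 'c', 'd', 'e'] -> ['b', 'a', 'c', 'd', 'e']
'a': index 1 in ['b', 'a', 'c', 'd', 'e'] -> ['a', 'b', 'c', 'd', 'e']
'a': index 0 in ['a', 'b', 'c', 'd', 'e'] -> ['a', 'b', 'c', 'd', 'e']
'c': index 2 in ['a', 'b', 'c', 'd', 'e'] -> ['c', 'a', 'b', 'd', 'e']
'b': index 2 in ['c', 'a', 'b', 'd', 'e'] -> ['b', 'c', 'a', 'd', 'e']
'd': index 3 in ['b', 'c', 'a', 'd', 'e'] -> ['d', 'b', 'c', 'a', 'e']
'a': index 3 in ['d', 'b', 'c', 'a', 'e'] -> ['a', 'd', 'b', 'c', 'e']
'e': index 4 in ['a', 'd', 'b', 'c', 'e'] -> ['e', 'a', 'd', 'b', 'c']
'e': index 0 in ['e', 'a', 'd', 'b', 'c'] -> ['e', 'a', 'd', 'b', 'c']
'b': index 3 in ['e', 'a', 'd', 'b', 'c'] -> ['b', 'e', 'a', 'd', 'c']
'd': index 3 in ['b', 'e', 'a', 'd', 'c'] -> ['d', 'b', 'e', 'a', 'c']


Output: [1, 1, 0, 2, 2, 3, 3, 4, 0, 3, 3]


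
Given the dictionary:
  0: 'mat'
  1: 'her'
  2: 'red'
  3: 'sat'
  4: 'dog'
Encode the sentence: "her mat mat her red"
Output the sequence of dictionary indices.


Look up each word in the dictionary:
  'her' -> 1
  'mat' -> 0
  'mat' -> 0
  'her' -> 1
  'red' -> 2

Encoded: [1, 0, 0, 1, 2]


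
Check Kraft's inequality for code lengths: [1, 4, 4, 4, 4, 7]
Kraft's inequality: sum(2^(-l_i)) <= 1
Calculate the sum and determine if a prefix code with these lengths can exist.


Sum = 2^(-1) + 2^(-4) + 2^(-4) + 2^(-4) + 2^(-4) + 2^(-7)
    = 0.5 + 0.0625 + 0.0625 + 0.0625 + 0.0625 + 0.0078125
    = 97/128 = 0.7578125
Since 0.7578125 <= 1, Kraft's inequality IS satisfied.
A prefix code with these lengths CAN exist.

Kraft sum = 0.7578125. Satisfied.


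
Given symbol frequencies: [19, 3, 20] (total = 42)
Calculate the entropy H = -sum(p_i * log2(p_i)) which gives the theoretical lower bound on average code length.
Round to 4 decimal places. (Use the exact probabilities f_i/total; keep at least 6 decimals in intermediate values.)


Per-symbol terms -p_i * log2(p_i) with p_i = f_i/42:
  p = 19/42 = 0.452381: log2(p) = -1.144390, -p*log2(p) = 0.517700
  p = 3/42 = 0.071429: log2(p) = -3.807355, -p*log2(p) = 0.271954
  p = 20/42 = 0.476190: log2(p) = -1.070389, -p*log2(p) = 0.509709
H = 0.517700 + 0.271954 + 0.509709 = 1.299363

H = 1.2994 bits/symbol


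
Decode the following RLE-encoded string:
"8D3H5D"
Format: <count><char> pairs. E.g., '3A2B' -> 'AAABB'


Expanding each <count><char> pair:
  8D -> 'DDDDDDDD'
  3H -> 'HHH'
  5D -> 'DDDDD'

Decoded = DDDDDDDDHHHDDDDD


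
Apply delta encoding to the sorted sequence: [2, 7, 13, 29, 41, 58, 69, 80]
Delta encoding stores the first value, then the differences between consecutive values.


First value: 2
Deltas:
  7 - 2 = 5
  13 - 7 = 6
  29 - 13 = 16
  41 - 29 = 12
  58 - 41 = 17
  69 - 58 = 11
  80 - 69 = 11


Delta encoded: [2, 5, 6, 16, 12, 17, 11, 11]


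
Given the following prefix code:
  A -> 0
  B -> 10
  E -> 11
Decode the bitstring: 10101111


Decoding step by step:
Bits 10 -> B
Bits 10 -> B
Bits 11 -> E
Bits 11 -> E


Decoded message: BBEE


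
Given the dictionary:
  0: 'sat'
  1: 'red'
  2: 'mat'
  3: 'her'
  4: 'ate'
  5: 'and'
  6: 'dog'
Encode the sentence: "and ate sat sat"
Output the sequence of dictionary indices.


Look up each word in the dictionary:
  'and' -> 5
  'ate' -> 4
  'sat' -> 0
  'sat' -> 0

Encoded: [5, 4, 0, 0]


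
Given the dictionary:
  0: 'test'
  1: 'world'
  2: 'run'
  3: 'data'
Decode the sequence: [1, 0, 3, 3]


Look up each index in the dictionary:
  1 -> 'world'
  0 -> 'test'
  3 -> 'data'
  3 -> 'data'

Decoded: "world test data data"


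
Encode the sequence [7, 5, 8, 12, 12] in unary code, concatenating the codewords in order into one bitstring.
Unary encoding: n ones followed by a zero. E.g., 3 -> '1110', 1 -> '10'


Encode each number as n ones followed by a terminating 0:
  7 -> 11111110 (8 bits)
  5 -> 111110 (6 bits)
  8 -> 111111110 (9 bits)
  12 -> 1111111111110 (13 bits)
  12 -> 1111111111110 (13 bits)
Total length = 8 + 6 + 9 + 13 + 13 = 49 bits.

Unary([7, 5, 8, 12, 12]) = 1111111011111011111111011111111111101111111111110 (49 bits)


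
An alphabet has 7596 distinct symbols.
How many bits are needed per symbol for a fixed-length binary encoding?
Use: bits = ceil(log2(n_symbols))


log2(7596) = 12.891
Bracket: 2^12 = 4096 < 7596 <= 2^13 = 8192
So ceil(log2(7596)) = 13

bits = ceil(log2(7596)) = ceil(12.891) = 13 bits


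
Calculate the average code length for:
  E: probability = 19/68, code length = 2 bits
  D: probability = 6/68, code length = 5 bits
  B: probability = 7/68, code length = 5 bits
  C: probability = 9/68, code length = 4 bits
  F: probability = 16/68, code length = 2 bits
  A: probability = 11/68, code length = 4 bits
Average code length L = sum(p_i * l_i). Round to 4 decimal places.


Weighted contributions p_i * l_i:
  E: (19/68) * 2 = 38/68
  D: (6/68) * 5 = 30/68
  B: (7/68) * 5 = 35/68
  C: (9/68) * 4 = 36/68
  F: (16/68) * 2 = 32/68
  A: (11/68) * 4 = 44/68
Sum = (38 + 30 + 35 + 36 + 32 + 44)/68 = 215/68

L = 215/68 = 3.1618 bits/symbol


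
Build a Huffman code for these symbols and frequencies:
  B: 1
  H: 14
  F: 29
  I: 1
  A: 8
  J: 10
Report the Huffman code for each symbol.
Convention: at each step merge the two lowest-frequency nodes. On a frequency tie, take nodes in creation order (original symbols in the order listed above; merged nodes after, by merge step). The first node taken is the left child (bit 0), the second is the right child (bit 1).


Huffman tree construction:
Step 1: Merge B(1) + I(1) = 2
Step 2: Merge (B+I)(2) + A(8) = 10
Step 3: Merge J(10) + ((B+I)+A)(10) = 20
Step 4: Merge H(14) + (J+((B+I)+A))(20) = 34
Step 5: Merge F(29) + (H+(J+((B+I)+A)))(34) = 63
Read each symbol's code off the tree from the root (left child = 0, right child = 1).

Codes:
  B: 11100 (length 5)
  H: 10 (length 2)
  F: 0 (length 1)
  I: 11101 (length 5)
  A: 1111 (length 4)
  J: 110 (length 3)
Average code length: 129/63 = 2.0476 bits/symbol


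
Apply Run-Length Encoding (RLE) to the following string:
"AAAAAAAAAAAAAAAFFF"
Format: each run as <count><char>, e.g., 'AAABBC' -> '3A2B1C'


Scanning runs left to right:
  i=0: run of 'A' x 15 -> '15A'
  i=15: run of 'F' x 3 -> '3F'

RLE = 15A3F


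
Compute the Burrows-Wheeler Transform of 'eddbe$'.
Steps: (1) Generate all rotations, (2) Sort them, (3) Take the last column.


Rotations (sorted):
  0: $eddbe -> last char: e
  1: be$edd -> last char: d
  2: dbe$ed -> last char: d
  3: ddbe$e -> last char: e
  4: e$eddb -> last char: b
  5: eddbe$ -> last char: $


BWT = eddeb$


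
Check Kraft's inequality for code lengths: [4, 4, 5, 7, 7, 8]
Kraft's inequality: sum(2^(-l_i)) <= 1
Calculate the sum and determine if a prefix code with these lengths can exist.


Sum = 2^(-4) + 2^(-4) + 2^(-5) + 2^(-7) + 2^(-7) + 2^(-8)
    = 0.0625 + 0.0625 + 0.03125 + 0.0078125 + 0.0078125 + 0.00390625
    = 45/256 = 0.17578125
Since 0.17578125 <= 1, Kraft's inequality IS satisfied.
A prefix code with these lengths CAN exist.

Kraft sum = 0.17578125. Satisfied.


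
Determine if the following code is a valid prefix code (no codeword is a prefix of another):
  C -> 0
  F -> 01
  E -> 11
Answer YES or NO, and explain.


Checking each pair (does one codeword prefix another?):
  C='0' vs F='01': prefix -- VIOLATION

NO -- this is NOT a valid prefix code. C (0) is a prefix of F (01).


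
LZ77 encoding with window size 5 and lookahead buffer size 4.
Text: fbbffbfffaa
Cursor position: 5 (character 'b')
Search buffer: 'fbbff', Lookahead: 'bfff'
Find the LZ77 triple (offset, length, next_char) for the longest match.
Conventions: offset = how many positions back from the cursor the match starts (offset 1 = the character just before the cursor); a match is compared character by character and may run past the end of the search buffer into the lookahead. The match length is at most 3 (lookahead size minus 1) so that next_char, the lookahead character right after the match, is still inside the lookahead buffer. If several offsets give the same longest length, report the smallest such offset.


Try each offset into the search buffer:
  offset=1 (pos 4, char 'f'): match length 0
  offset=2 (pos 3, char 'f'): match length 0
  offset=3 (pos 2, char 'b'): match length 3
  offset=4 (pos 1, char 'b'): match length 1
  offset=5 (pos 0, char 'f'): match length 0
Longest match has length 3 at offset 3.
next_char = character at position 5 + 3 = 8 -> 'f'

Best match: offset=3, length=3 (matching 'bff' starting at position 2)
LZ77 triple: (3, 3, 'f')


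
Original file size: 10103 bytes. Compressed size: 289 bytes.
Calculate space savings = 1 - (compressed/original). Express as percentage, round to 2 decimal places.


ratio = compressed/original = 289/10103 = 0.028605
savings = 1 - ratio = 1 - 0.028605 = 0.971395
as a percentage: 0.971395 * 100 = 97.14%

Space savings = 1 - 289/10103 = 97.14%


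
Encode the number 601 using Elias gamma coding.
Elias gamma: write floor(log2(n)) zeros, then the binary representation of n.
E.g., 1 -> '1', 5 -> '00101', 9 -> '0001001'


num_bits = floor(log2(601)) + 1 = 10
leading_zeros = num_bits - 1 = 9
binary(601) = 1001011001

Elias gamma(601) = '000000000' + '1001011001' = 0000000001001011001 (19 bits)


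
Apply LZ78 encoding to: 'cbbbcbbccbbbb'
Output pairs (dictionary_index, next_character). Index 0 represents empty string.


LZ78 encoding steps:
Dictionary: {0: ''}
Step 1: w='' (idx 0), next='c' -> output (0, 'c'), add 'c' as idx 1
Step 2: w='' (idx 0), next='b' -> output (0, 'b'), add 'b' as idx 2
Step 3: w='b' (idx 2), next='b' -> output (2, 'b'), add 'bb' as idx 3
Step 4: w='c' (idx 1), next='b' -> output (1, 'b'), add 'cb' as idx 4
Step 5: w='b' (idx 2), next='c' -> output (2, 'c'), add 'bc' as idx 5
Step 6: w='cb' (idx 4), next='b' -> output (4, 'b'), add 'cbb' as idx 6
Step 7: w='bb' (idx 3), end of input -> output (3, '')


Encoded: [(0, 'c'), (0, 'b'), (2, 'b'), (1, 'b'), (2, 'c'), (4, 'b'), (3, '')]


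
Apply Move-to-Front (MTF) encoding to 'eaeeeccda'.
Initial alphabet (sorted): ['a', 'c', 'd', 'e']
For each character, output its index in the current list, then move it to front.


MTF encoding:
'e': index 3 in ['a', 'c', 'd', 'e'] -> ['e', 'a', 'c', 'd']
'a': index 1 in ['e', 'a', 'c', 'd'] -> ['a', 'e', 'c', 'd']
'e': index 1 in ['a', 'e', 'c', 'd'] -> ['e', 'a', 'c', 'd']
'e': index 0 in ['e', 'a', 'c', 'd'] -> ['e', 'a', 'c', 'd']
'e': index 0 in ['e', 'a', 'c', 'd'] -> ['e', 'a', 'c', 'd']
'c': index 2 in ['e', 'a', 'c', 'd'] -> ['c', 'e', 'a', 'd']
'c': index 0 in ['c', 'e', 'a', 'd'] -> ['c', 'e', 'a', 'd']
'd': index 3 in ['c', 'e', 'a', 'd'] -> ['d', 'c', 'e', 'a']
'a': index 3 in ['d', 'c', 'e', 'a'] -> ['a', 'd', 'c', 'e']


Output: [3, 1, 1, 0, 0, 2, 0, 3, 3]


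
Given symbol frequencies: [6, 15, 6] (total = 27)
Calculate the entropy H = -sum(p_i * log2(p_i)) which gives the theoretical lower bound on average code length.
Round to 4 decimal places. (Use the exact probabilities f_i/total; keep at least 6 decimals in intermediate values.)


Per-symbol terms -p_i * log2(p_i) with p_i = f_i/27:
  p = 6/27 = 0.222222: log2(p) = -2.169925, -p*log2(p) = 0.482206
  p = 15/27 = 0.555556: log2(p) = -0.847997, -p*log2(p) = 0.471109
  p = 6/27 = 0.222222: log2(p) = -2.169925, -p*log2(p) = 0.482206
H = 0.482206 + 0.471109 + 0.482206 = 1.435521

H = 1.4355 bits/symbol


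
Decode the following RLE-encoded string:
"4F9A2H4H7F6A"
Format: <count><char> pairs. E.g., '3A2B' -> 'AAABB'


Expanding each <count><char> pair:
  4F -> 'FFFF'
  9A -> 'AAAAAAAAA'
  2H -> 'HH'
  4H -> 'HHHH'
  7F -> 'FFFFFFF'
  6A -> 'AAAAAA'

Decoded = FFFFAAAAAAAAAHHHHHHFFFFFFFAAAAAA


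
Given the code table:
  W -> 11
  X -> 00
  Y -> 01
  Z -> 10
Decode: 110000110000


Decoding:
11 -> W
00 -> X
00 -> X
11 -> W
00 -> X
00 -> X


Result: WXXWXX


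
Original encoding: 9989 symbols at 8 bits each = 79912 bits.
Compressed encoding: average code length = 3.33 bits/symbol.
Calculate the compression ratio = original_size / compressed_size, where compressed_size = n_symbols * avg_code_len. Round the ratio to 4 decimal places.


original_size = n_symbols * orig_bits = 9989 * 8 = 79912 bits
compressed_size = n_symbols * avg_code_len = 9989 * 3.33 = 33263.37 bits
ratio = original_size / compressed_size = 79912 / 33263.37 = 2.4024

Compression ratio = 2.4024


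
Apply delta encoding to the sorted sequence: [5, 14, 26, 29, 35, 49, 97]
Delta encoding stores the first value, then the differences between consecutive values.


First value: 5
Deltas:
  14 - 5 = 9
  26 - 14 = 12
  29 - 26 = 3
  35 - 29 = 6
  49 - 35 = 14
  97 - 49 = 48


Delta encoded: [5, 9, 12, 3, 6, 14, 48]


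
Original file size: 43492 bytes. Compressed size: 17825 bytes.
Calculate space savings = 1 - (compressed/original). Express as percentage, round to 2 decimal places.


ratio = compressed/original = 17825/43492 = 0.409845
savings = 1 - ratio = 1 - 0.409845 = 0.590155
as a percentage: 0.590155 * 100 = 59.02%

Space savings = 1 - 17825/43492 = 59.02%


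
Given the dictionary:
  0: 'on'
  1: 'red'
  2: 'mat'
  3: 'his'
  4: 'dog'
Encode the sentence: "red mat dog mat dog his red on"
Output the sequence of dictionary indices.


Look up each word in the dictionary:
  'red' -> 1
  'mat' -> 2
  'dog' -> 4
  'mat' -> 2
  'dog' -> 4
  'his' -> 3
  'red' -> 1
  'on' -> 0

Encoded: [1, 2, 4, 2, 4, 3, 1, 0]


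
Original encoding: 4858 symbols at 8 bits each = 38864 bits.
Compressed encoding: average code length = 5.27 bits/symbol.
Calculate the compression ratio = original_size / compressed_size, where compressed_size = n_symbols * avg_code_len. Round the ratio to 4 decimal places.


original_size = n_symbols * orig_bits = 4858 * 8 = 38864 bits
compressed_size = n_symbols * avg_code_len = 4858 * 5.27 = 25601.66 bits
ratio = original_size / compressed_size = 38864 / 25601.66 = 1.518

Compression ratio = 1.518


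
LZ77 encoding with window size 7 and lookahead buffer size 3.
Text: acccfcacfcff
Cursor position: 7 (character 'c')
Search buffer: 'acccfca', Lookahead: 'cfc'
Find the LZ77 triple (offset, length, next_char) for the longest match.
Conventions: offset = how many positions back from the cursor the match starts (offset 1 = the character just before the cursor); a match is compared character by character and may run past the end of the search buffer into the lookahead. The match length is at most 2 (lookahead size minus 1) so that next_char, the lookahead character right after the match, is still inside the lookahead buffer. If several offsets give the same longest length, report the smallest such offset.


Try each offset into the search buffer:
  offset=1 (pos 6, char 'a'): match length 0
  offset=2 (pos 5, char 'c'): match length 1
  offset=3 (pos 4, char 'f'): match length 0
  offset=4 (pos 3, char 'c'): match length 2
  offset=5 (pos 2, char 'c'): match length 1
  offset=6 (pos 1, char 'c'): match length 1
  offset=7 (pos 0, char 'a'): match length 0
Longest match has length 2 at offset 4.
next_char = character at position 7 + 2 = 9 -> 'c'

Best match: offset=4, length=2 (matching 'cf' starting at position 3)
LZ77 triple: (4, 2, 'c')


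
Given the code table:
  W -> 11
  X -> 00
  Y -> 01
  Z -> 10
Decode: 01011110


Decoding:
01 -> Y
01 -> Y
11 -> W
10 -> Z


Result: YYWZ


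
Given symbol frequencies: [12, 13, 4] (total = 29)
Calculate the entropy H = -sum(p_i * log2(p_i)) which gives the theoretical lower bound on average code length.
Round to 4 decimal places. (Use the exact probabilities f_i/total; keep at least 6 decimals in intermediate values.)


Per-symbol terms -p_i * log2(p_i) with p_i = f_i/29:
  p = 12/29 = 0.413793: log2(p) = -1.273018, -p*log2(p) = 0.526766
  p = 13/29 = 0.448276: log2(p) = -1.157541, -p*log2(p) = 0.518898
  p = 4/29 = 0.137931: log2(p) = -2.857981, -p*log2(p) = 0.394204
H = 0.526766 + 0.518898 + 0.394204 = 1.439868

H = 1.4399 bits/symbol


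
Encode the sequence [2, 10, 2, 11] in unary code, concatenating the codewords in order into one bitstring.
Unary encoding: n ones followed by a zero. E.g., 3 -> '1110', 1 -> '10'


Encode each number as n ones followed by a terminating 0:
  2 -> 110 (3 bits)
  10 -> 11111111110 (11 bits)
  2 -> 110 (3 bits)
  11 -> 111111111110 (12 bits)
Total length = 3 + 11 + 3 + 12 = 29 bits.

Unary([2, 10, 2, 11]) = 11011111111110110111111111110 (29 bits)


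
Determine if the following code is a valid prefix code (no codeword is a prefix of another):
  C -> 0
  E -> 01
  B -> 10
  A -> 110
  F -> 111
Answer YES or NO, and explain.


Checking each pair (does one codeword prefix another?):
  C='0' vs E='01': prefix -- VIOLATION

NO -- this is NOT a valid prefix code. C (0) is a prefix of E (01).


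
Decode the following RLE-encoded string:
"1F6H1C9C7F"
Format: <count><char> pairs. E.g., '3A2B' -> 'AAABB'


Expanding each <count><char> pair:
  1F -> 'F'
  6H -> 'HHHHHH'
  1C -> 'C'
  9C -> 'CCCCCCCCC'
  7F -> 'FFFFFFF'

Decoded = FHHHHHHCCCCCCCCCCFFFFFFF


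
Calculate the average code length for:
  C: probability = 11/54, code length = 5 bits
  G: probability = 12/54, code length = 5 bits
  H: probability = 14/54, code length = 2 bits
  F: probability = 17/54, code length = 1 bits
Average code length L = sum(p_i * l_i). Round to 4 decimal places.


Weighted contributions p_i * l_i:
  C: (11/54) * 5 = 55/54
  G: (12/54) * 5 = 60/54
  H: (14/54) * 2 = 28/54
  F: (17/54) * 1 = 17/54
Sum = (55 + 60 + 28 + 17)/54 = 160/54

L = 160/54 = 2.9630 bits/symbol


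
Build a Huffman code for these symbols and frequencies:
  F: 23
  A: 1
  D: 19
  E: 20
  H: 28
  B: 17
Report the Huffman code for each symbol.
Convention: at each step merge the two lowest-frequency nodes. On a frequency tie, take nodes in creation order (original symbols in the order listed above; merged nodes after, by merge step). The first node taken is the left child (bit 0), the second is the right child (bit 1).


Huffman tree construction:
Step 1: Merge A(1) + B(17) = 18
Step 2: Merge (A+B)(18) + D(19) = 37
Step 3: Merge E(20) + F(23) = 43
Step 4: Merge H(28) + ((A+B)+D)(37) = 65
Step 5: Merge (E+F)(43) + (H+((A+B)+D))(65) = 108
Read each symbol's code off the tree from the root (left child = 0, right child = 1).

Codes:
  F: 01 (length 2)
  A: 1100 (length 4)
  D: 111 (length 3)
  E: 00 (length 2)
  H: 10 (length 2)
  B: 1101 (length 4)
Average code length: 271/108 = 2.5093 bits/symbol


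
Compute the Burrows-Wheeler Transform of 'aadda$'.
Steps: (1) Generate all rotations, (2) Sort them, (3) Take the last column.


Rotations (sorted):
  0: $aadda -> last char: a
  1: a$aadd -> last char: d
  2: aadda$ -> last char: $
  3: adda$a -> last char: a
  4: da$aad -> last char: d
  5: dda$aa -> last char: a


BWT = ad$ada


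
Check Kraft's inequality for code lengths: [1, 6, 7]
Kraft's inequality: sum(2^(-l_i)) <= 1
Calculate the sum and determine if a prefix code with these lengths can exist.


Sum = 2^(-1) + 2^(-6) + 2^(-7)
    = 0.5 + 0.015625 + 0.0078125
    = 67/128 = 0.5234375
Since 0.5234375 <= 1, Kraft's inequality IS satisfied.
A prefix code with these lengths CAN exist.

Kraft sum = 0.5234375. Satisfied.


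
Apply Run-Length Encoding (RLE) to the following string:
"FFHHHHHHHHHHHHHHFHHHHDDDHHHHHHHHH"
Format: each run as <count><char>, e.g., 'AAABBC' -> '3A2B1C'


Scanning runs left to right:
  i=0: run of 'F' x 2 -> '2F'
  i=2: run of 'H' x 14 -> '14H'
  i=16: run of 'F' x 1 -> '1F'
  i=17: run of 'H' x 4 -> '4H'
  i=21: run of 'D' x 3 -> '3D'
  i=24: run of 'H' x 9 -> '9H'

RLE = 2F14H1F4H3D9H


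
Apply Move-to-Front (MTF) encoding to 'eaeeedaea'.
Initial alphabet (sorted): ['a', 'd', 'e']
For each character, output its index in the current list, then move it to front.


MTF encoding:
'e': index 2 in ['a', 'd', 'e'] -> ['e', 'a', 'd']
'a': index 1 in ['e', 'a', 'd'] -> ['a', 'e', 'd']
'e': index 1 in ['a', 'e', 'd'] -> ['e', 'a', 'd']
'e': index 0 in ['e', 'a', 'd'] -> ['e', 'a', 'd']
'e': index 0 in ['e', 'a', 'd'] -> ['e', 'a', 'd']
'd': index 2 in ['e', 'a', 'd'] -> ['d', 'e', 'a']
'a': index 2 in ['d', 'e', 'a'] -> ['a', 'd', 'e']
'e': index 2 in ['a', 'd', 'e'] -> ['e', 'a', 'd']
'a': index 1 in ['e', 'a', 'd'] -> ['a', 'e', 'd']


Output: [2, 1, 1, 0, 0, 2, 2, 2, 1]


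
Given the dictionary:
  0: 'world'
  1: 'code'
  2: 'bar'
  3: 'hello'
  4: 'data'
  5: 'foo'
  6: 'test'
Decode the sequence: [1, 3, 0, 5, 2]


Look up each index in the dictionary:
  1 -> 'code'
  3 -> 'hello'
  0 -> 'world'
  5 -> 'foo'
  2 -> 'bar'

Decoded: "code hello world foo bar"


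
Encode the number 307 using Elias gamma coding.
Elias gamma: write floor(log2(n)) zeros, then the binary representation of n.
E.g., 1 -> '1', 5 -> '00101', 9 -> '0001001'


num_bits = floor(log2(307)) + 1 = 9
leading_zeros = num_bits - 1 = 8
binary(307) = 100110011

Elias gamma(307) = '00000000' + '100110011' = 00000000100110011 (17 bits)


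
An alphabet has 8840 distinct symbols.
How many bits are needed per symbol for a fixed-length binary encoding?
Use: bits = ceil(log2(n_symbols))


log2(8840) = 13.1098
Bracket: 2^13 = 8192 < 8840 <= 2^14 = 16384
So ceil(log2(8840)) = 14

bits = ceil(log2(8840)) = ceil(13.1098) = 14 bits


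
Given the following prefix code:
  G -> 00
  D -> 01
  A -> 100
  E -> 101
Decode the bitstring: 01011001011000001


Decoding step by step:
Bits 01 -> D
Bits 01 -> D
Bits 100 -> A
Bits 101 -> E
Bits 100 -> A
Bits 00 -> G
Bits 01 -> D


Decoded message: DDAEAGD


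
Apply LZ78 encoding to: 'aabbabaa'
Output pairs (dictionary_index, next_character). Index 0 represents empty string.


LZ78 encoding steps:
Dictionary: {0: ''}
Step 1: w='' (idx 0), next='a' -> output (0, 'a'), add 'a' as idx 1
Step 2: w='a' (idx 1), next='b' -> output (1, 'b'), add 'ab' as idx 2
Step 3: w='' (idx 0), next='b' -> output (0, 'b'), add 'b' as idx 3
Step 4: w='ab' (idx 2), next='a' -> output (2, 'a'), add 'aba' as idx 4
Step 5: w='a' (idx 1), end of input -> output (1, '')


Encoded: [(0, 'a'), (1, 'b'), (0, 'b'), (2, 'a'), (1, '')]


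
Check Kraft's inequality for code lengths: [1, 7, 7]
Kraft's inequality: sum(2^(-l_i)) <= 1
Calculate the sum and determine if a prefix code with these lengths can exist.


Sum = 2^(-1) + 2^(-7) + 2^(-7)
    = 0.5 + 0.0078125 + 0.0078125
    = 66/128 = 0.515625
Since 0.515625 <= 1, Kraft's inequality IS satisfied.
A prefix code with these lengths CAN exist.

Kraft sum = 0.515625. Satisfied.


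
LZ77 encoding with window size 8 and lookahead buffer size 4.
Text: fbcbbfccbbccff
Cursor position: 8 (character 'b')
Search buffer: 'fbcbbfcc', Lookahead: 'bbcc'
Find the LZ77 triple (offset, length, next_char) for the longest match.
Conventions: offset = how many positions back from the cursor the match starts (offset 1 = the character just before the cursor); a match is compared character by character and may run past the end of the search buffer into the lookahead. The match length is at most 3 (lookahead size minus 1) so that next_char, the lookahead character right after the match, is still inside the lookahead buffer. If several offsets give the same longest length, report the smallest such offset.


Try each offset into the search buffer:
  offset=1 (pos 7, char 'c'): match length 0
  offset=2 (pos 6, char 'c'): match length 0
  offset=3 (pos 5, char 'f'): match length 0
  offset=4 (pos 4, char 'b'): match length 1
  offset=5 (pos 3, char 'b'): match length 2
  offset=6 (pos 2, char 'c'): match length 0
  offset=7 (pos 1, char 'b'): match length 1
  offset=8 (pos 0, char 'f'): match length 0
Longest match has length 2 at offset 5.
next_char = character at position 8 + 2 = 10 -> 'c'

Best match: offset=5, length=2 (matching 'bb' starting at position 3)
LZ77 triple: (5, 2, 'c')


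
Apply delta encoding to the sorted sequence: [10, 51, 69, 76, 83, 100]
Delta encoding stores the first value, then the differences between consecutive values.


First value: 10
Deltas:
  51 - 10 = 41
  69 - 51 = 18
  76 - 69 = 7
  83 - 76 = 7
  100 - 83 = 17


Delta encoded: [10, 41, 18, 7, 7, 17]


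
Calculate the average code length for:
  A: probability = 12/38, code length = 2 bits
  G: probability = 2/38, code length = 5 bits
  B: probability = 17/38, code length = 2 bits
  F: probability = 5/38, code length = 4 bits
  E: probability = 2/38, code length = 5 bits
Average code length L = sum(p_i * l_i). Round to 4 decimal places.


Weighted contributions p_i * l_i:
  A: (12/38) * 2 = 24/38
  G: (2/38) * 5 = 10/38
  B: (17/38) * 2 = 34/38
  F: (5/38) * 4 = 20/38
  E: (2/38) * 5 = 10/38
Sum = (24 + 10 + 34 + 20 + 10)/38 = 98/38

L = 98/38 = 2.5789 bits/symbol


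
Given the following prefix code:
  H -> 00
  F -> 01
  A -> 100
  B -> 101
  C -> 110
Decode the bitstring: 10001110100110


Decoding step by step:
Bits 100 -> A
Bits 01 -> F
Bits 110 -> C
Bits 100 -> A
Bits 110 -> C


Decoded message: AFCAC


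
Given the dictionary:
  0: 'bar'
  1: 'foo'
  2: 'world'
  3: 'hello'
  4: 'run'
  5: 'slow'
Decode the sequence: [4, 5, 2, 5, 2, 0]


Look up each index in the dictionary:
  4 -> 'run'
  5 -> 'slow'
  2 -> 'world'
  5 -> 'slow'
  2 -> 'world'
  0 -> 'bar'

Decoded: "run slow world slow world bar"


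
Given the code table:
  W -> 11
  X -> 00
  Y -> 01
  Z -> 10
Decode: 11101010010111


Decoding:
11 -> W
10 -> Z
10 -> Z
10 -> Z
01 -> Y
01 -> Y
11 -> W


Result: WZZZYYW


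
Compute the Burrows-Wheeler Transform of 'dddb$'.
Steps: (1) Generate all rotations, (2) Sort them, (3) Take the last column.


Rotations (sorted):
  0: $dddb -> last char: b
  1: b$ddd -> last char: d
  2: db$dd -> last char: d
  3: ddb$d -> last char: d
  4: dddb$ -> last char: $


BWT = bddd$


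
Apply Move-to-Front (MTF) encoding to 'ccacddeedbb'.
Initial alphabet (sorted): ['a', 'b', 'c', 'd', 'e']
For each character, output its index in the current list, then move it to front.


MTF encoding:
'c': index 2 in ['a', 'b', 'c', 'd', 'e'] -> ['c', 'a', 'b', 'd', 'e']
'c': index 0 in ['c', 'a', 'b', 'd', 'e'] -> ['c', 'a', 'b', 'd', 'e']
'a': index 1 in ['c', 'a', 'b', 'd', 'e'] -> ['a', 'c', 'b', 'd', 'e']
'c': index 1 in ['a', 'c', 'b', 'd', 'e'] -> ['c', 'a', 'b', 'd', 'e']
'd': index 3 in ['c', 'a', 'b', 'd', 'e'] -> ['d', 'c', 'a', 'b', 'e']
'd': index 0 in ['d', 'c', 'a', 'b', 'e'] -> ['d', 'c', 'a', 'b', 'e']
'e': index 4 in ['d', 'c', 'a', 'b', 'e'] -> ['e', 'd', 'c', 'a', 'b']
'e': index 0 in ['e', 'd', 'c', 'a', 'b'] -> ['e', 'd', 'c', 'a', 'b']
'd': index 1 in ['e', 'd', 'c', 'a', 'b'] -> ['d', 'e', 'c', 'a', 'b']
'b': index 4 in ['d', 'e', 'c', 'a', 'b'] -> ['b', 'd', 'e', 'c', 'a']
'b': index 0 in ['b', 'd', 'e', 'c', 'a'] -> ['b', 'd', 'e', 'c', 'a']


Output: [2, 0, 1, 1, 3, 0, 4, 0, 1, 4, 0]


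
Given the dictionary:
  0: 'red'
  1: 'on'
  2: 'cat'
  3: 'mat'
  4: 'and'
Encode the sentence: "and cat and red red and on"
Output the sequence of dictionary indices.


Look up each word in the dictionary:
  'and' -> 4
  'cat' -> 2
  'and' -> 4
  'red' -> 0
  'red' -> 0
  'and' -> 4
  'on' -> 1

Encoded: [4, 2, 4, 0, 0, 4, 1]


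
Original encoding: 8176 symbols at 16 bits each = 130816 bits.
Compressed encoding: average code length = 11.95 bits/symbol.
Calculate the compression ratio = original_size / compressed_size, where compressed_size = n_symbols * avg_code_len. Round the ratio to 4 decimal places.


original_size = n_symbols * orig_bits = 8176 * 16 = 130816 bits
compressed_size = n_symbols * avg_code_len = 8176 * 11.95 = 97703.2 bits
ratio = original_size / compressed_size = 130816 / 97703.2 = 1.3389

Compression ratio = 1.3389


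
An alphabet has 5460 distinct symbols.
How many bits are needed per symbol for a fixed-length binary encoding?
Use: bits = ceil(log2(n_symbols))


log2(5460) = 12.4147
Bracket: 2^12 = 4096 < 5460 <= 2^13 = 8192
So ceil(log2(5460)) = 13

bits = ceil(log2(5460)) = ceil(12.4147) = 13 bits


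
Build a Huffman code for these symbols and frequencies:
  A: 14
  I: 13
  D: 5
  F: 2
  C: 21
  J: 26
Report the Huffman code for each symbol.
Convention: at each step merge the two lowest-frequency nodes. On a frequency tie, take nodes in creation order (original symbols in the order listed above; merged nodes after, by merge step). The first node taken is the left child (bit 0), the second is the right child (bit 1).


Huffman tree construction:
Step 1: Merge F(2) + D(5) = 7
Step 2: Merge (F+D)(7) + I(13) = 20
Step 3: Merge A(14) + ((F+D)+I)(20) = 34
Step 4: Merge C(21) + J(26) = 47
Step 5: Merge (A+((F+D)+I))(34) + (C+J)(47) = 81
Read each symbol's code off the tree from the root (left child = 0, right child = 1).

Codes:
  A: 00 (length 2)
  I: 011 (length 3)
  D: 0101 (length 4)
  F: 0100 (length 4)
  C: 10 (length 2)
  J: 11 (length 2)
Average code length: 189/81 = 2.3333 bits/symbol


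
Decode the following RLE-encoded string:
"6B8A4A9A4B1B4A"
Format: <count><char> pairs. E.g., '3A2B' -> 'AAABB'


Expanding each <count><char> pair:
  6B -> 'BBBBBB'
  8A -> 'AAAAAAAA'
  4A -> 'AAAA'
  9A -> 'AAAAAAAAA'
  4B -> 'BBBB'
  1B -> 'B'
  4A -> 'AAAA'

Decoded = BBBBBBAAAAAAAAAAAAAAAAAAAAABBBBBAAAA


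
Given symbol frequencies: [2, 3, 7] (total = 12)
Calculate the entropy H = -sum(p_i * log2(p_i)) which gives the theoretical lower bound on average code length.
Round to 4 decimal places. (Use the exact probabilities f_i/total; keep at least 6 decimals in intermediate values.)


Per-symbol terms -p_i * log2(p_i) with p_i = f_i/12:
  p = 2/12 = 0.166667: log2(p) = -2.584963, -p*log2(p) = 0.430827
  p = 3/12 = 0.250000: log2(p) = -2.000000, -p*log2(p) = 0.500000
  p = 7/12 = 0.583333: log2(p) = -0.777608, -p*log2(p) = 0.453604
H = 0.430827 + 0.500000 + 0.453604 = 1.384431

H = 1.3844 bits/symbol


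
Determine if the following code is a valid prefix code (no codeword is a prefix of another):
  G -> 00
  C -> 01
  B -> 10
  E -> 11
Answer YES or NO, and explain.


Checking each pair (does one codeword prefix another?):
  G='00' vs C='01': no prefix
  G='00' vs B='10': no prefix
  G='00' vs E='11': no prefix
  C='01' vs G='00': no prefix
  C='01' vs B='10': no prefix
  C='01' vs E='11': no prefix
  B='10' vs G='00': no prefix
  B='10' vs C='01': no prefix
  B='10' vs E='11': no prefix
  E='11' vs G='00': no prefix
  E='11' vs C='01': no prefix
  E='11' vs B='10': no prefix
No violation found over all pairs.

YES -- this is a valid prefix code. No codeword is a prefix of any other codeword.


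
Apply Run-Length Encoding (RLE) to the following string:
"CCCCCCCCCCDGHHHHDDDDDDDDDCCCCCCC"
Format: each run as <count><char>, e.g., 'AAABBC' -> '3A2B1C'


Scanning runs left to right:
  i=0: run of 'C' x 10 -> '10C'
  i=10: run of 'D' x 1 -> '1D'
  i=11: run of 'G' x 1 -> '1G'
  i=12: run of 'H' x 4 -> '4H'
  i=16: run of 'D' x 9 -> '9D'
  i=25: run of 'C' x 7 -> '7C'

RLE = 10C1D1G4H9D7C


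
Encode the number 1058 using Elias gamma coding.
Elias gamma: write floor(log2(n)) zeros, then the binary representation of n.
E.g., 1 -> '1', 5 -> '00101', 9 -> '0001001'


num_bits = floor(log2(1058)) + 1 = 11
leading_zeros = num_bits - 1 = 10
binary(1058) = 10000100010

Elias gamma(1058) = '0000000000' + '10000100010' = 000000000010000100010 (21 bits)


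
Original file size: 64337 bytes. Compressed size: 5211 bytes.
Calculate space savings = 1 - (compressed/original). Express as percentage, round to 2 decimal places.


ratio = compressed/original = 5211/64337 = 0.080995
savings = 1 - ratio = 1 - 0.080995 = 0.919005
as a percentage: 0.919005 * 100 = 91.9%

Space savings = 1 - 5211/64337 = 91.9%


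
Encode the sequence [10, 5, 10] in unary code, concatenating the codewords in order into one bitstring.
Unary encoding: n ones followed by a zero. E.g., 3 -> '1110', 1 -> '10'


Encode each number as n ones followed by a terminating 0:
  10 -> 11111111110 (11 bits)
  5 -> 111110 (6 bits)
  10 -> 11111111110 (11 bits)
Total length = 11 + 6 + 11 = 28 bits.

Unary([10, 5, 10]) = 1111111111011111011111111110 (28 bits)


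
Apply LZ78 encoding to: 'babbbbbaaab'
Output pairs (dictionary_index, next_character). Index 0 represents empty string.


LZ78 encoding steps:
Dictionary: {0: ''}
Step 1: w='' (idx 0), next='b' -> output (0, 'b'), add 'b' as idx 1
Step 2: w='' (idx 0), next='a' -> output (0, 'a'), add 'a' as idx 2
Step 3: w='b' (idx 1), next='b' -> output (1, 'b'), add 'bb' as idx 3
Step 4: w='bb' (idx 3), next='b' -> output (3, 'b'), add 'bbb' as idx 4
Step 5: w='a' (idx 2), next='a' -> output (2, 'a'), add 'aa' as idx 5
Step 6: w='a' (idx 2), next='b' -> output (2, 'b'), add 'ab' as idx 6


Encoded: [(0, 'b'), (0, 'a'), (1, 'b'), (3, 'b'), (2, 'a'), (2, 'b')]


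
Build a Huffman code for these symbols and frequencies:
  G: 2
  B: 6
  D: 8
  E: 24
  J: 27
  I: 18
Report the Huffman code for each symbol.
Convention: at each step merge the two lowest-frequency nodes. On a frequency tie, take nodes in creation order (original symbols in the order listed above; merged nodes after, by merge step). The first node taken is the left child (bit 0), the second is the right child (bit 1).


Huffman tree construction:
Step 1: Merge G(2) + B(6) = 8
Step 2: Merge D(8) + (G+B)(8) = 16
Step 3: Merge (D+(G+B))(16) + I(18) = 34
Step 4: Merge E(24) + J(27) = 51
Step 5: Merge ((D+(G+B))+I)(34) + (E+J)(51) = 85
Read each symbol's code off the tree from the root (left child = 0, right child = 1).

Codes:
  G: 0010 (length 4)
  B: 0011 (length 4)
  D: 000 (length 3)
  E: 10 (length 2)
  J: 11 (length 2)
  I: 01 (length 2)
Average code length: 194/85 = 2.2824 bits/symbol
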